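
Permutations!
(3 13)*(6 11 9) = (3 13)(6 11 9) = [0, 1, 2, 13, 4, 5, 11, 7, 8, 6, 10, 9, 12, 3]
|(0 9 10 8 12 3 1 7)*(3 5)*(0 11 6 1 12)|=12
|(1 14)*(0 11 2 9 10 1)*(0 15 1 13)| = 6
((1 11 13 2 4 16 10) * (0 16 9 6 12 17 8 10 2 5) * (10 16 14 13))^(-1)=(0 5 13 14)(1 10 11)(2 16 8 17 12 6 9 4)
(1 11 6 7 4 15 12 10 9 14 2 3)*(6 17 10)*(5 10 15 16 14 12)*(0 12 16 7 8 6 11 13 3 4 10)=[12, 13, 4, 1, 7, 0, 8, 10, 6, 16, 9, 17, 11, 3, 2, 5, 14, 15]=(0 12 11 17 15 5)(1 13 3)(2 4 7 10 9 16 14)(6 8)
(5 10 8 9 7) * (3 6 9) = [0, 1, 2, 6, 4, 10, 9, 5, 3, 7, 8] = (3 6 9 7 5 10 8)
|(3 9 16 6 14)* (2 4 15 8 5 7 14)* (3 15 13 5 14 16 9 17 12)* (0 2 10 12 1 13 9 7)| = 42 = |(0 2 4 9 7 16 6 10 12 3 17 1 13 5)(8 14 15)|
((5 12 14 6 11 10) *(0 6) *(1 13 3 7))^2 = ((0 6 11 10 5 12 14)(1 13 3 7))^2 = (0 11 5 14 6 10 12)(1 3)(7 13)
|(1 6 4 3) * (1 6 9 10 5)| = |(1 9 10 5)(3 6 4)| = 12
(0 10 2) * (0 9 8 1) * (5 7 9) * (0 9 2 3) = (0 10 3)(1 9 8)(2 5 7) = [10, 9, 5, 0, 4, 7, 6, 2, 1, 8, 3]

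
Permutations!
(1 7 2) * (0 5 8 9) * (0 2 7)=[5, 0, 1, 3, 4, 8, 6, 7, 9, 2]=(0 5 8 9 2 1)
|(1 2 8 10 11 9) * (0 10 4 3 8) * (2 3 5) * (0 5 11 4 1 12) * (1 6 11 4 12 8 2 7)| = |(0 10 12)(1 3 2 5 7)(6 11 9 8)| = 60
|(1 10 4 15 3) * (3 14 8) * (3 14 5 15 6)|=10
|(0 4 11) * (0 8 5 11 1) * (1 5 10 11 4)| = |(0 1)(4 5)(8 10 11)| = 6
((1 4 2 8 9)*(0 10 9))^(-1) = (0 8 2 4 1 9 10)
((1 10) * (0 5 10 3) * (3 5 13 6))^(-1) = (0 3 6 13)(1 10 5)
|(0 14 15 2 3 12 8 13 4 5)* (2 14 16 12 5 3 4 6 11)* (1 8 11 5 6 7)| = 36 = |(0 16 12 11 2 4 3 6 5)(1 8 13 7)(14 15)|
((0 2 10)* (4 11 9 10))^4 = ((0 2 4 11 9 10))^4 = (0 9 4)(2 10 11)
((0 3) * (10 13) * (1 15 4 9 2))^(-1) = (0 3)(1 2 9 4 15)(10 13)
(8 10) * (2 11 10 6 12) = (2 11 10 8 6 12) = [0, 1, 11, 3, 4, 5, 12, 7, 6, 9, 8, 10, 2]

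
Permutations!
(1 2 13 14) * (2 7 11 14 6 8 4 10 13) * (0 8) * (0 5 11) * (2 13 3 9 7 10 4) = (0 8 2 13 6 5 11 14 1 10 3 9 7) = [8, 10, 13, 9, 4, 11, 5, 0, 2, 7, 3, 14, 12, 6, 1]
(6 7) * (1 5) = (1 5)(6 7) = [0, 5, 2, 3, 4, 1, 7, 6]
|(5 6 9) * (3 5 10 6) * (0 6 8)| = 10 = |(0 6 9 10 8)(3 5)|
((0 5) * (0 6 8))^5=(0 5 6 8)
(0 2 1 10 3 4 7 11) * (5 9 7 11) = [2, 10, 1, 4, 11, 9, 6, 5, 8, 7, 3, 0] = (0 2 1 10 3 4 11)(5 9 7)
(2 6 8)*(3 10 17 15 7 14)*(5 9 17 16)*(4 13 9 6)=(2 4 13 9 17 15 7 14 3 10 16 5 6 8)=[0, 1, 4, 10, 13, 6, 8, 14, 2, 17, 16, 11, 12, 9, 3, 7, 5, 15]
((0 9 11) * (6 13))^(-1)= (0 11 9)(6 13)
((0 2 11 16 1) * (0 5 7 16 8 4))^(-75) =(1 5 7 16)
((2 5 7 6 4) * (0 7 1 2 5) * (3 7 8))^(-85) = (0 4 8 5 3 1 7 2 6)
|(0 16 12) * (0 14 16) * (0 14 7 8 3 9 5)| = |(0 14 16 12 7 8 3 9 5)| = 9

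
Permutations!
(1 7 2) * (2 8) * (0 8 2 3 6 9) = (0 8 3 6 9)(1 7 2) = [8, 7, 1, 6, 4, 5, 9, 2, 3, 0]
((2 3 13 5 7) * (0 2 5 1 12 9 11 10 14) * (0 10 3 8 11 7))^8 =((0 2 8 11 3 13 1 12 9 7 5)(10 14))^8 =(14)(0 9 13 8 5 12 3 2 7 1 11)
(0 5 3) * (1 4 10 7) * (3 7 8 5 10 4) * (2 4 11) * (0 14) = [10, 3, 4, 14, 11, 7, 6, 1, 5, 9, 8, 2, 12, 13, 0] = (0 10 8 5 7 1 3 14)(2 4 11)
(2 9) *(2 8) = [0, 1, 9, 3, 4, 5, 6, 7, 2, 8] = (2 9 8)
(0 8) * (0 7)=(0 8 7)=[8, 1, 2, 3, 4, 5, 6, 0, 7]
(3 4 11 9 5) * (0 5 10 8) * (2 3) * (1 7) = (0 5 2 3 4 11 9 10 8)(1 7) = [5, 7, 3, 4, 11, 2, 6, 1, 0, 10, 8, 9]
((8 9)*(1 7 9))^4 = ((1 7 9 8))^4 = (9)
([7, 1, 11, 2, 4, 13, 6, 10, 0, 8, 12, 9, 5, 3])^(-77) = (13)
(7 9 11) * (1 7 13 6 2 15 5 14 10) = [0, 7, 15, 3, 4, 14, 2, 9, 8, 11, 1, 13, 12, 6, 10, 5] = (1 7 9 11 13 6 2 15 5 14 10)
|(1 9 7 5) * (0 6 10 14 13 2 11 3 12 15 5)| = 14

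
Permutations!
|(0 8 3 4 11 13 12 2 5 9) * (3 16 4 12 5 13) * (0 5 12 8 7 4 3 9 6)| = 21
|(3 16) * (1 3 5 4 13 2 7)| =8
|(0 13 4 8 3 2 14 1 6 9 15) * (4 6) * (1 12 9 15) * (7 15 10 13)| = |(0 7 15)(1 4 8 3 2 14 12 9)(6 10 13)| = 24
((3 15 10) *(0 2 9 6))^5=((0 2 9 6)(3 15 10))^5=(0 2 9 6)(3 10 15)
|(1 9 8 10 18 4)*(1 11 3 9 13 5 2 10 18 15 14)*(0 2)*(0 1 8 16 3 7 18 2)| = 60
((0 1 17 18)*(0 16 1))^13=(1 17 18 16)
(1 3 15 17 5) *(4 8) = (1 3 15 17 5)(4 8) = [0, 3, 2, 15, 8, 1, 6, 7, 4, 9, 10, 11, 12, 13, 14, 17, 16, 5]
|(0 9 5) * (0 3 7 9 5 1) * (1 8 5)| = |(0 1)(3 7 9 8 5)| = 10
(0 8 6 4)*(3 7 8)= [3, 1, 2, 7, 0, 5, 4, 8, 6]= (0 3 7 8 6 4)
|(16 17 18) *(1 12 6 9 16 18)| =6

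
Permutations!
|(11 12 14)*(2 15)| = |(2 15)(11 12 14)| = 6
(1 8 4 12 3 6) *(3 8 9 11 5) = (1 9 11 5 3 6)(4 12 8) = [0, 9, 2, 6, 12, 3, 1, 7, 4, 11, 10, 5, 8]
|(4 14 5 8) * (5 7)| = 5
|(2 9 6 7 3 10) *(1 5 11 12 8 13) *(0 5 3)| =13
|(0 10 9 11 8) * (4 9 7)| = 7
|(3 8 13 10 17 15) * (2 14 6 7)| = 12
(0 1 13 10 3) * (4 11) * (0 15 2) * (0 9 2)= [1, 13, 9, 15, 11, 5, 6, 7, 8, 2, 3, 4, 12, 10, 14, 0]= (0 1 13 10 3 15)(2 9)(4 11)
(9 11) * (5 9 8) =(5 9 11 8) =[0, 1, 2, 3, 4, 9, 6, 7, 5, 11, 10, 8]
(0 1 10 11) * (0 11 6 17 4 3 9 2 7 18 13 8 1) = [0, 10, 7, 9, 3, 5, 17, 18, 1, 2, 6, 11, 12, 8, 14, 15, 16, 4, 13] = (1 10 6 17 4 3 9 2 7 18 13 8)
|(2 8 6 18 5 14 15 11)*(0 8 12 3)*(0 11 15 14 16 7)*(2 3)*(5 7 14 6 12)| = 10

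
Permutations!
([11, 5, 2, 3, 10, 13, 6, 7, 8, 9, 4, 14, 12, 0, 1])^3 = (0 1)(4 10)(5 11)(13 14)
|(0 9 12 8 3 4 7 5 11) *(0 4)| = 20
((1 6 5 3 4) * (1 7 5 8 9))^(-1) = ((1 6 8 9)(3 4 7 5))^(-1) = (1 9 8 6)(3 5 7 4)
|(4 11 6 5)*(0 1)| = 4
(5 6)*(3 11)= (3 11)(5 6)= [0, 1, 2, 11, 4, 6, 5, 7, 8, 9, 10, 3]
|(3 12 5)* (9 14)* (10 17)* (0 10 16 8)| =30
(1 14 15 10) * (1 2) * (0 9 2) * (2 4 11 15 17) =(0 9 4 11 15 10)(1 14 17 2) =[9, 14, 1, 3, 11, 5, 6, 7, 8, 4, 0, 15, 12, 13, 17, 10, 16, 2]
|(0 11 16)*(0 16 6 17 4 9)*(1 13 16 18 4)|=|(0 11 6 17 1 13 16 18 4 9)|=10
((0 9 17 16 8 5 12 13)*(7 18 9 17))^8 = (0 17 16 8 5 12 13)(7 9 18)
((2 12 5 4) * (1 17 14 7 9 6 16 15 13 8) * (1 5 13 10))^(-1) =(1 10 15 16 6 9 7 14 17)(2 4 5 8 13 12)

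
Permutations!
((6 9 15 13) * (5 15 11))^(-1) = ((5 15 13 6 9 11))^(-1) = (5 11 9 6 13 15)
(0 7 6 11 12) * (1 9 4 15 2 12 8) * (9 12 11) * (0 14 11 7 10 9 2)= [10, 12, 7, 3, 15, 5, 2, 6, 1, 4, 9, 8, 14, 13, 11, 0]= (0 10 9 4 15)(1 12 14 11 8)(2 7 6)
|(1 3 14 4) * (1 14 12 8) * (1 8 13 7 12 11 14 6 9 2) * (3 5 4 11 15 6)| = |(1 5 4 3 15 6 9 2)(7 12 13)(11 14)| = 24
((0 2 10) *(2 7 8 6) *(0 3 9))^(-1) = ((0 7 8 6 2 10 3 9))^(-1) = (0 9 3 10 2 6 8 7)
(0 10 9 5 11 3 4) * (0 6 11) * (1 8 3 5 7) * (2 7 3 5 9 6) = (0 10 6 11 9 3 4 2 7 1 8 5) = [10, 8, 7, 4, 2, 0, 11, 1, 5, 3, 6, 9]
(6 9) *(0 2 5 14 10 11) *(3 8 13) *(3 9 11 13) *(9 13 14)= (0 2 5 9 6 11)(3 8)(10 14)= [2, 1, 5, 8, 4, 9, 11, 7, 3, 6, 14, 0, 12, 13, 10]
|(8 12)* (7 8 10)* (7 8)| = 3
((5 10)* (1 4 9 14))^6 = ((1 4 9 14)(5 10))^6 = (1 9)(4 14)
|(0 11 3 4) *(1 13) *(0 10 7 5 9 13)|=|(0 11 3 4 10 7 5 9 13 1)|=10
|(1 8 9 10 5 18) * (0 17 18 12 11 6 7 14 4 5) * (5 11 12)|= 35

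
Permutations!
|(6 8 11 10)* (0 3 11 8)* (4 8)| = |(0 3 11 10 6)(4 8)| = 10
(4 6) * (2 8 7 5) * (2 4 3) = (2 8 7 5 4 6 3) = [0, 1, 8, 2, 6, 4, 3, 5, 7]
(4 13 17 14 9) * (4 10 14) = (4 13 17)(9 10 14) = [0, 1, 2, 3, 13, 5, 6, 7, 8, 10, 14, 11, 12, 17, 9, 15, 16, 4]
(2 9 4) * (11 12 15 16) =(2 9 4)(11 12 15 16) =[0, 1, 9, 3, 2, 5, 6, 7, 8, 4, 10, 12, 15, 13, 14, 16, 11]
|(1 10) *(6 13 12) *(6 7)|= 4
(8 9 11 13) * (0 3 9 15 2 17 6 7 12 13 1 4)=(0 3 9 11 1 4)(2 17 6 7 12 13 8 15)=[3, 4, 17, 9, 0, 5, 7, 12, 15, 11, 10, 1, 13, 8, 14, 2, 16, 6]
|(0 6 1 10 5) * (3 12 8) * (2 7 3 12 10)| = 8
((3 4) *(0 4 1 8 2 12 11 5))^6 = ((0 4 3 1 8 2 12 11 5))^6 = (0 12 1)(2 3 5)(4 11 8)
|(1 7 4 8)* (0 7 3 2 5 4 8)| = |(0 7 8 1 3 2 5 4)| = 8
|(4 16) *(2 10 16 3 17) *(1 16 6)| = |(1 16 4 3 17 2 10 6)| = 8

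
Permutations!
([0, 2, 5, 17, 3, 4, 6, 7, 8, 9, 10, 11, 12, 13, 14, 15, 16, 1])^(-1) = [0, 17, 1, 4, 5, 2, 6, 7, 8, 9, 10, 11, 12, 13, 14, 15, 16, 3]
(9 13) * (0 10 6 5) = (0 10 6 5)(9 13) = [10, 1, 2, 3, 4, 0, 5, 7, 8, 13, 6, 11, 12, 9]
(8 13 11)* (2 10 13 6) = [0, 1, 10, 3, 4, 5, 2, 7, 6, 9, 13, 8, 12, 11] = (2 10 13 11 8 6)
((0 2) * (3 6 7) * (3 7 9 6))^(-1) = (0 2)(6 9)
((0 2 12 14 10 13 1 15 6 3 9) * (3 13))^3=((0 2 12 14 10 3 9)(1 15 6 13))^3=(0 14 9 12 3 2 10)(1 13 6 15)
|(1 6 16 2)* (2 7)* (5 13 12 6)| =8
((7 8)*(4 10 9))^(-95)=(4 10 9)(7 8)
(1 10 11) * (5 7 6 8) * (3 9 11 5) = (1 10 5 7 6 8 3 9 11) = [0, 10, 2, 9, 4, 7, 8, 6, 3, 11, 5, 1]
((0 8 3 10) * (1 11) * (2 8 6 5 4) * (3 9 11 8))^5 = (0 3 4 6 10 2 5)(1 8 9 11)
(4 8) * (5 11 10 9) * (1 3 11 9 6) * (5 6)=(1 3 11 10 5 9 6)(4 8)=[0, 3, 2, 11, 8, 9, 1, 7, 4, 6, 5, 10]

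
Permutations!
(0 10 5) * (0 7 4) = (0 10 5 7 4) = [10, 1, 2, 3, 0, 7, 6, 4, 8, 9, 5]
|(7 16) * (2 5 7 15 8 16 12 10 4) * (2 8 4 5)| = 4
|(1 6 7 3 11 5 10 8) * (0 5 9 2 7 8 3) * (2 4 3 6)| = |(0 5 10 6 8 1 2 7)(3 11 9 4)| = 8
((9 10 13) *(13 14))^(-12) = ((9 10 14 13))^(-12) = (14)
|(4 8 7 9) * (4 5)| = 5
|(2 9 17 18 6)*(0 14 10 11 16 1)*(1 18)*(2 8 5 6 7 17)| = 18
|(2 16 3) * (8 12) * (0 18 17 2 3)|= 10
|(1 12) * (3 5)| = |(1 12)(3 5)| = 2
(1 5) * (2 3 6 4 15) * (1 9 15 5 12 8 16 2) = [0, 12, 3, 6, 5, 9, 4, 7, 16, 15, 10, 11, 8, 13, 14, 1, 2] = (1 12 8 16 2 3 6 4 5 9 15)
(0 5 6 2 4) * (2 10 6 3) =[5, 1, 4, 2, 0, 3, 10, 7, 8, 9, 6] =(0 5 3 2 4)(6 10)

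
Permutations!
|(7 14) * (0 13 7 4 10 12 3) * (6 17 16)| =|(0 13 7 14 4 10 12 3)(6 17 16)| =24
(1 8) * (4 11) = (1 8)(4 11) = [0, 8, 2, 3, 11, 5, 6, 7, 1, 9, 10, 4]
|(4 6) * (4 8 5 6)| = 3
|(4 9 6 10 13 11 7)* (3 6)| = |(3 6 10 13 11 7 4 9)| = 8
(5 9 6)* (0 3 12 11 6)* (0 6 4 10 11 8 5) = [3, 1, 2, 12, 10, 9, 0, 7, 5, 6, 11, 4, 8] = (0 3 12 8 5 9 6)(4 10 11)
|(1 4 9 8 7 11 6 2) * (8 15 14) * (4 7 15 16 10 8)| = |(1 7 11 6 2)(4 9 16 10 8 15 14)| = 35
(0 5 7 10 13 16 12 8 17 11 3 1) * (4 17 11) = (0 5 7 10 13 16 12 8 11 3 1)(4 17) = [5, 0, 2, 1, 17, 7, 6, 10, 11, 9, 13, 3, 8, 16, 14, 15, 12, 4]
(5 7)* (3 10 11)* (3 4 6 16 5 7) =(3 10 11 4 6 16 5) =[0, 1, 2, 10, 6, 3, 16, 7, 8, 9, 11, 4, 12, 13, 14, 15, 5]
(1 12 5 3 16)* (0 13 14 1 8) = (0 13 14 1 12 5 3 16 8) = [13, 12, 2, 16, 4, 3, 6, 7, 0, 9, 10, 11, 5, 14, 1, 15, 8]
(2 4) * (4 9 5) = [0, 1, 9, 3, 2, 4, 6, 7, 8, 5] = (2 9 5 4)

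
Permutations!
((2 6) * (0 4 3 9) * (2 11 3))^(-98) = ((0 4 2 6 11 3 9))^(-98) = (11)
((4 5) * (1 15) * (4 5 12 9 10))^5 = (1 15)(4 12 9 10)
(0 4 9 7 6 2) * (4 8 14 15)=(0 8 14 15 4 9 7 6 2)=[8, 1, 0, 3, 9, 5, 2, 6, 14, 7, 10, 11, 12, 13, 15, 4]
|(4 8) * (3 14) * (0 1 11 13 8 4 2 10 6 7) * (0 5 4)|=22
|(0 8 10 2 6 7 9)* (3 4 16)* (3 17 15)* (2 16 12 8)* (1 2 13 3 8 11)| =|(0 13 3 4 12 11 1 2 6 7 9)(8 10 16 17 15)| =55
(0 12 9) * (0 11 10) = (0 12 9 11 10) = [12, 1, 2, 3, 4, 5, 6, 7, 8, 11, 0, 10, 9]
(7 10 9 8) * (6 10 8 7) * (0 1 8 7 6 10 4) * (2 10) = (0 1 8 2 10 9 6 4) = [1, 8, 10, 3, 0, 5, 4, 7, 2, 6, 9]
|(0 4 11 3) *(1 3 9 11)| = 4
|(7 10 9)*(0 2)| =|(0 2)(7 10 9)| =6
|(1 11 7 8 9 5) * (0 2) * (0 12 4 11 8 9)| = |(0 2 12 4 11 7 9 5 1 8)| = 10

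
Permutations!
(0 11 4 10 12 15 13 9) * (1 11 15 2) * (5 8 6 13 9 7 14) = (0 15 9)(1 11 4 10 12 2)(5 8 6 13 7 14) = [15, 11, 1, 3, 10, 8, 13, 14, 6, 0, 12, 4, 2, 7, 5, 9]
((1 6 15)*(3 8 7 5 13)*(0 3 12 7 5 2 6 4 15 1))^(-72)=((0 3 8 5 13 12 7 2 6 1 4 15))^(-72)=(15)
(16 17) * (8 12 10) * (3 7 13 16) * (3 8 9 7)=(7 13 16 17 8 12 10 9)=[0, 1, 2, 3, 4, 5, 6, 13, 12, 7, 9, 11, 10, 16, 14, 15, 17, 8]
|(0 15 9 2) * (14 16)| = 4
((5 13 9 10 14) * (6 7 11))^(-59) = (5 13 9 10 14)(6 7 11)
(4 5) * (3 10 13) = [0, 1, 2, 10, 5, 4, 6, 7, 8, 9, 13, 11, 12, 3] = (3 10 13)(4 5)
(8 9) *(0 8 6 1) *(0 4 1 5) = (0 8 9 6 5)(1 4) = [8, 4, 2, 3, 1, 0, 5, 7, 9, 6]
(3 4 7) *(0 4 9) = (0 4 7 3 9) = [4, 1, 2, 9, 7, 5, 6, 3, 8, 0]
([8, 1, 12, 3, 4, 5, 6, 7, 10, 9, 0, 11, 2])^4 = [8, 1, 2, 3, 4, 5, 6, 7, 10, 9, 0, 11, 12]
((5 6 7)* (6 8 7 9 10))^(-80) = ((5 8 7)(6 9 10))^(-80) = (5 8 7)(6 9 10)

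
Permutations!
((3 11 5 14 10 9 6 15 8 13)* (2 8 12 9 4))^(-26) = ((2 8 13 3 11 5 14 10 4)(6 15 12 9))^(-26) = (2 8 13 3 11 5 14 10 4)(6 12)(9 15)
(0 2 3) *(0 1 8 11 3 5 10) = (0 2 5 10)(1 8 11 3) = [2, 8, 5, 1, 4, 10, 6, 7, 11, 9, 0, 3]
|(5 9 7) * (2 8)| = |(2 8)(5 9 7)| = 6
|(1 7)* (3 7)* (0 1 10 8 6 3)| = 10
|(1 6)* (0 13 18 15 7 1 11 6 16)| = |(0 13 18 15 7 1 16)(6 11)| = 14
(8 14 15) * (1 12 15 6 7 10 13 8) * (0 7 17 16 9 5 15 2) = (0 7 10 13 8 14 6 17 16 9 5 15 1 12 2) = [7, 12, 0, 3, 4, 15, 17, 10, 14, 5, 13, 11, 2, 8, 6, 1, 9, 16]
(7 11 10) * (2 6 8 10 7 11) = (2 6 8 10 11 7) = [0, 1, 6, 3, 4, 5, 8, 2, 10, 9, 11, 7]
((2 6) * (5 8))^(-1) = (2 6)(5 8)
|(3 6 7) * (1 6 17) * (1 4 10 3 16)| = 4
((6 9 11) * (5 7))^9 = ((5 7)(6 9 11))^9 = (11)(5 7)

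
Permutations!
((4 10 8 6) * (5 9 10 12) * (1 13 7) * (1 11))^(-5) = ((1 13 7 11)(4 12 5 9 10 8 6))^(-5) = (1 11 7 13)(4 5 10 6 12 9 8)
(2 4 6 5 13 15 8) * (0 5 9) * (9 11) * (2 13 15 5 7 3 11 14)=(0 7 3 11 9)(2 4 6 14)(5 15 8 13)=[7, 1, 4, 11, 6, 15, 14, 3, 13, 0, 10, 9, 12, 5, 2, 8]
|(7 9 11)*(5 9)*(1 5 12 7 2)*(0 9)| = |(0 9 11 2 1 5)(7 12)| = 6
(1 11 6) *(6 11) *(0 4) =[4, 6, 2, 3, 0, 5, 1, 7, 8, 9, 10, 11] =(11)(0 4)(1 6)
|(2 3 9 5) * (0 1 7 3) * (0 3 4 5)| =|(0 1 7 4 5 2 3 9)| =8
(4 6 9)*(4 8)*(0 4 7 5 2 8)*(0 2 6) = (0 4)(2 8 7 5 6 9) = [4, 1, 8, 3, 0, 6, 9, 5, 7, 2]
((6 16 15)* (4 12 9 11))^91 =(4 11 9 12)(6 16 15) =((4 12 9 11)(6 16 15))^91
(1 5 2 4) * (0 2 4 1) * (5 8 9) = (0 2 1 8 9 5 4) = [2, 8, 1, 3, 0, 4, 6, 7, 9, 5]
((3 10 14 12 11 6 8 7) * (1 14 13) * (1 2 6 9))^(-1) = (1 9 11 12 14)(2 13 10 3 7 8 6)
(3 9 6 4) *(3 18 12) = (3 9 6 4 18 12) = [0, 1, 2, 9, 18, 5, 4, 7, 8, 6, 10, 11, 3, 13, 14, 15, 16, 17, 12]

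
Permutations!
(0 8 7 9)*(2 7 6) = [8, 1, 7, 3, 4, 5, 2, 9, 6, 0] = (0 8 6 2 7 9)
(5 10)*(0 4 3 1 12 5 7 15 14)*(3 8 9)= (0 4 8 9 3 1 12 5 10 7 15 14)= [4, 12, 2, 1, 8, 10, 6, 15, 9, 3, 7, 11, 5, 13, 0, 14]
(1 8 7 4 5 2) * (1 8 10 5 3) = [0, 10, 8, 1, 3, 2, 6, 4, 7, 9, 5] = (1 10 5 2 8 7 4 3)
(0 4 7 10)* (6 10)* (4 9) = (0 9 4 7 6 10) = [9, 1, 2, 3, 7, 5, 10, 6, 8, 4, 0]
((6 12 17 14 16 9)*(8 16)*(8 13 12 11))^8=(17)(6 16 11 9 8)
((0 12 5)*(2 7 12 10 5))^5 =(0 5 10)(2 12 7)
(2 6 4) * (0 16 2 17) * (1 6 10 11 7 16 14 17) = (0 14 17)(1 6 4)(2 10 11 7 16) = [14, 6, 10, 3, 1, 5, 4, 16, 8, 9, 11, 7, 12, 13, 17, 15, 2, 0]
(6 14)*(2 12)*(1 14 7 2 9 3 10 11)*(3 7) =(1 14 6 3 10 11)(2 12 9 7) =[0, 14, 12, 10, 4, 5, 3, 2, 8, 7, 11, 1, 9, 13, 6]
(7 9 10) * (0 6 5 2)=[6, 1, 0, 3, 4, 2, 5, 9, 8, 10, 7]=(0 6 5 2)(7 9 10)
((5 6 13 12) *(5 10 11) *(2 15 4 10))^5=((2 15 4 10 11 5 6 13 12))^5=(2 5 15 6 4 13 10 12 11)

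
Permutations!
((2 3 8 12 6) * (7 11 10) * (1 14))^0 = (14)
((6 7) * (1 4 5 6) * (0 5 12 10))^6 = ((0 5 6 7 1 4 12 10))^6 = (0 12 1 6)(4 7 5 10)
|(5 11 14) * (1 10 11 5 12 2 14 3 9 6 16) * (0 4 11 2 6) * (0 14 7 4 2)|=|(0 2 7 4 11 3 9 14 12 6 16 1 10)|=13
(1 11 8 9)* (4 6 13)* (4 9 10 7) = (1 11 8 10 7 4 6 13 9) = [0, 11, 2, 3, 6, 5, 13, 4, 10, 1, 7, 8, 12, 9]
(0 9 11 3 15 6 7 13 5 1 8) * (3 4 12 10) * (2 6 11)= (0 9 2 6 7 13 5 1 8)(3 15 11 4 12 10)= [9, 8, 6, 15, 12, 1, 7, 13, 0, 2, 3, 4, 10, 5, 14, 11]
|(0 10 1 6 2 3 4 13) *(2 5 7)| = |(0 10 1 6 5 7 2 3 4 13)| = 10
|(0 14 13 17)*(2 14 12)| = 6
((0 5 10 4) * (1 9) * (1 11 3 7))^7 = ((0 5 10 4)(1 9 11 3 7))^7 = (0 4 10 5)(1 11 7 9 3)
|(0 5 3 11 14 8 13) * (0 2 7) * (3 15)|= |(0 5 15 3 11 14 8 13 2 7)|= 10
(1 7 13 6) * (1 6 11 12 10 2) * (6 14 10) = (1 7 13 11 12 6 14 10 2) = [0, 7, 1, 3, 4, 5, 14, 13, 8, 9, 2, 12, 6, 11, 10]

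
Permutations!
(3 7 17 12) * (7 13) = (3 13 7 17 12) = [0, 1, 2, 13, 4, 5, 6, 17, 8, 9, 10, 11, 3, 7, 14, 15, 16, 12]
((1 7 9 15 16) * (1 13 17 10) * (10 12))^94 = (1 16 10 15 12 9 17 7 13)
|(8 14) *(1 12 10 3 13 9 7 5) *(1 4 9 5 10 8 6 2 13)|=|(1 12 8 14 6 2 13 5 4 9 7 10 3)|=13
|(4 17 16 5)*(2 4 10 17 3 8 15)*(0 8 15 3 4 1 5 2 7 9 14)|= |(0 8 3 15 7 9 14)(1 5 10 17 16 2)|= 42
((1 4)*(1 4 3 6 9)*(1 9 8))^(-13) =(9)(1 8 6 3)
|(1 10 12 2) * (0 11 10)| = 6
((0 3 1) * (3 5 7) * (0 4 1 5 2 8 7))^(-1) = (0 5 3 7 8 2)(1 4)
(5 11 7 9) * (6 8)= (5 11 7 9)(6 8)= [0, 1, 2, 3, 4, 11, 8, 9, 6, 5, 10, 7]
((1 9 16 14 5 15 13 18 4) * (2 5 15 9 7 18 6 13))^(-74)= ((1 7 18 4)(2 5 9 16 14 15)(6 13))^(-74)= (1 18)(2 14 9)(4 7)(5 15 16)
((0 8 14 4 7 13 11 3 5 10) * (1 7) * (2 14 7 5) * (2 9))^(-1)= ((0 8 7 13 11 3 9 2 14 4 1 5 10))^(-1)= (0 10 5 1 4 14 2 9 3 11 13 7 8)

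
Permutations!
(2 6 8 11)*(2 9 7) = (2 6 8 11 9 7) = [0, 1, 6, 3, 4, 5, 8, 2, 11, 7, 10, 9]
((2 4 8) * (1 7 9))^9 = ((1 7 9)(2 4 8))^9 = (9)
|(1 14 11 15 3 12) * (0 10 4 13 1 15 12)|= 10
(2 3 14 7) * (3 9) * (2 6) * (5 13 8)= [0, 1, 9, 14, 4, 13, 2, 6, 5, 3, 10, 11, 12, 8, 7]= (2 9 3 14 7 6)(5 13 8)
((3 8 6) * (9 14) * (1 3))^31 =(1 6 8 3)(9 14) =((1 3 8 6)(9 14))^31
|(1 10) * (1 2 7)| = 4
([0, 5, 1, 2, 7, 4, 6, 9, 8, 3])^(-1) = [0, 2, 3, 9, 5, 1, 6, 4, 8, 7]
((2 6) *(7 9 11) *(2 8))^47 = ((2 6 8)(7 9 11))^47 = (2 8 6)(7 11 9)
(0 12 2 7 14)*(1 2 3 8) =[12, 2, 7, 8, 4, 5, 6, 14, 1, 9, 10, 11, 3, 13, 0] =(0 12 3 8 1 2 7 14)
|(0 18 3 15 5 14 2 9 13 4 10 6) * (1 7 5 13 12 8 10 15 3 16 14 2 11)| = 42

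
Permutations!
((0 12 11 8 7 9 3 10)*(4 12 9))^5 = (12)(0 9 3 10)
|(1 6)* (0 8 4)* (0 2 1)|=6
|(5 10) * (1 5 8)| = |(1 5 10 8)| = 4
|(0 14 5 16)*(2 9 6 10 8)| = |(0 14 5 16)(2 9 6 10 8)| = 20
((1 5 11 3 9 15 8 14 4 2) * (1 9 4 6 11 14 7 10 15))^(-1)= (1 9 2 4 3 11 6 14 5)(7 8 15 10)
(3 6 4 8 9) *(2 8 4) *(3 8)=(2 3 6)(8 9)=[0, 1, 3, 6, 4, 5, 2, 7, 9, 8]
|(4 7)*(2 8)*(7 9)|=|(2 8)(4 9 7)|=6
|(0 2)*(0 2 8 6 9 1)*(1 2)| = 6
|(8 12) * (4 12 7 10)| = |(4 12 8 7 10)| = 5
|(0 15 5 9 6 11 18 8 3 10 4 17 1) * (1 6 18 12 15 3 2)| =|(0 3 10 4 17 6 11 12 15 5 9 18 8 2 1)| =15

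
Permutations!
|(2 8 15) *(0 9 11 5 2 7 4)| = 9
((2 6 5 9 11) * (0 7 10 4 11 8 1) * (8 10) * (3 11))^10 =(0 8)(1 7)(2 5 10 3)(4 11 6 9)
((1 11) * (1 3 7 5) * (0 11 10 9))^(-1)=((0 11 3 7 5 1 10 9))^(-1)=(0 9 10 1 5 7 3 11)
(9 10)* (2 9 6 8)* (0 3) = [3, 1, 9, 0, 4, 5, 8, 7, 2, 10, 6] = (0 3)(2 9 10 6 8)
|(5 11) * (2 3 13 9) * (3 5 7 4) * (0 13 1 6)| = |(0 13 9 2 5 11 7 4 3 1 6)| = 11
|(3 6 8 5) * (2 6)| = 5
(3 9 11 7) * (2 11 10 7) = [0, 1, 11, 9, 4, 5, 6, 3, 8, 10, 7, 2] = (2 11)(3 9 10 7)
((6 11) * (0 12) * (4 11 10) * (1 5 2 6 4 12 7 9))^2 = (0 9 5 6 12 7 1 2 10)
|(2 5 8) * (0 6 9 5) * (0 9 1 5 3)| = 8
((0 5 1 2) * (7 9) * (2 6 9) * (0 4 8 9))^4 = ((0 5 1 6)(2 4 8 9 7))^4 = (2 7 9 8 4)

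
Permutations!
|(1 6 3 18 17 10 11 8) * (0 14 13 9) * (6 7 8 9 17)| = 21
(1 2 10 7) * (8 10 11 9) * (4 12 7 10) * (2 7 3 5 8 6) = (1 7)(2 11 9 6)(3 5 8 4 12) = [0, 7, 11, 5, 12, 8, 2, 1, 4, 6, 10, 9, 3]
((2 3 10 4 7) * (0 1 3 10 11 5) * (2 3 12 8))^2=(0 12 2 4 3 5 1 8 10 7 11)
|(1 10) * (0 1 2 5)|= 5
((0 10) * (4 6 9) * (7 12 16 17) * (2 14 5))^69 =((0 10)(2 14 5)(4 6 9)(7 12 16 17))^69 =(0 10)(7 12 16 17)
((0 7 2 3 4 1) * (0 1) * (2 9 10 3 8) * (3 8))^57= (0 7 9 10 8 2 3 4)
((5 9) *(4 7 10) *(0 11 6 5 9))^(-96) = ((0 11 6 5)(4 7 10))^(-96) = (11)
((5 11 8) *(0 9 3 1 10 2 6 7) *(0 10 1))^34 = ((0 9 3)(2 6 7 10)(5 11 8))^34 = (0 9 3)(2 7)(5 11 8)(6 10)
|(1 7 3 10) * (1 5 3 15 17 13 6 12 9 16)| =9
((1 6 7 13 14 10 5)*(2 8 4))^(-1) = (1 5 10 14 13 7 6)(2 4 8)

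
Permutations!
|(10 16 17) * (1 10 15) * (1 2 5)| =|(1 10 16 17 15 2 5)| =7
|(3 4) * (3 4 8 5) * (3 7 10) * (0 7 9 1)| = |(0 7 10 3 8 5 9 1)| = 8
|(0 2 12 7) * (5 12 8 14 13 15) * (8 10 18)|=|(0 2 10 18 8 14 13 15 5 12 7)|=11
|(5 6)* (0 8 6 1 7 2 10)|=|(0 8 6 5 1 7 2 10)|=8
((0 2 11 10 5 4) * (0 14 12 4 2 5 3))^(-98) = (0 10 2)(3 11 5)(4 14 12)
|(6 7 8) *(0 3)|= |(0 3)(6 7 8)|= 6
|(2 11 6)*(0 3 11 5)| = 6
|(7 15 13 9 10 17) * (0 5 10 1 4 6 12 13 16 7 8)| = 30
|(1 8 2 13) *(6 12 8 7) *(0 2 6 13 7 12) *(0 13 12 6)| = 15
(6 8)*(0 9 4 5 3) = [9, 1, 2, 0, 5, 3, 8, 7, 6, 4] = (0 9 4 5 3)(6 8)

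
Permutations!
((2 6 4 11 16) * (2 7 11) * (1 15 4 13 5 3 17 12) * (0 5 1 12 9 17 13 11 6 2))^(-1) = ((0 5 3 13 1 15 4)(6 11 16 7)(9 17))^(-1) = (0 4 15 1 13 3 5)(6 7 16 11)(9 17)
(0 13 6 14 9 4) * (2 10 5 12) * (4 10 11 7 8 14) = [13, 1, 11, 3, 0, 12, 4, 8, 14, 10, 5, 7, 2, 6, 9] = (0 13 6 4)(2 11 7 8 14 9 10 5 12)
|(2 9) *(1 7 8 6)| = |(1 7 8 6)(2 9)| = 4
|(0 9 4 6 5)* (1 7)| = 10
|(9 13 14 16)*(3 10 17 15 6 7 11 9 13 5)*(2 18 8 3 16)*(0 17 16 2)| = |(0 17 15 6 7 11 9 5 2 18 8 3 10 16 13 14)| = 16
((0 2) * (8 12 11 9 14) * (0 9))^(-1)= (0 11 12 8 14 9 2)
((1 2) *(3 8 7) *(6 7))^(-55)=((1 2)(3 8 6 7))^(-55)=(1 2)(3 8 6 7)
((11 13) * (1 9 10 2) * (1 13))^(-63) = ((1 9 10 2 13 11))^(-63) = (1 2)(9 13)(10 11)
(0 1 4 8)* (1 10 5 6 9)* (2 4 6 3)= [10, 6, 4, 2, 8, 3, 9, 7, 0, 1, 5]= (0 10 5 3 2 4 8)(1 6 9)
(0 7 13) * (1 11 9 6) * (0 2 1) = (0 7 13 2 1 11 9 6) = [7, 11, 1, 3, 4, 5, 0, 13, 8, 6, 10, 9, 12, 2]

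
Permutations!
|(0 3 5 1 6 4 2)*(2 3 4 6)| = 6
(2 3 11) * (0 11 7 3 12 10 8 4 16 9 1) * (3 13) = (0 11 2 12 10 8 4 16 9 1)(3 7 13) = [11, 0, 12, 7, 16, 5, 6, 13, 4, 1, 8, 2, 10, 3, 14, 15, 9]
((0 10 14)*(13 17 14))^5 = ((0 10 13 17 14))^5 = (17)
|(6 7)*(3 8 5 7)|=5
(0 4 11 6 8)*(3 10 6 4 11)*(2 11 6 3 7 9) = (0 6 8)(2 11 4 7 9)(3 10) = [6, 1, 11, 10, 7, 5, 8, 9, 0, 2, 3, 4]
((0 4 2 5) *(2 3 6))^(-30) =((0 4 3 6 2 5))^(-30) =(6)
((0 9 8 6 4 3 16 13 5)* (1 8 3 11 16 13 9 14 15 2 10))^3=(0 2 8 11 3)(1 4 9 5 15)(6 16 13 14 10)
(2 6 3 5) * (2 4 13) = [0, 1, 6, 5, 13, 4, 3, 7, 8, 9, 10, 11, 12, 2] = (2 6 3 5 4 13)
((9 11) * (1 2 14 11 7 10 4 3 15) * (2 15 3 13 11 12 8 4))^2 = (15)(2 12 4 11 7)(8 13 9 10 14)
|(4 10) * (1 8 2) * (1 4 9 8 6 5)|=15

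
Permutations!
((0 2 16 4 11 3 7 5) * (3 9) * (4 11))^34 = (0 16 9 7)(2 11 3 5)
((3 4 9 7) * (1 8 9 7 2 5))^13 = (1 2 8 5 9)(3 4 7)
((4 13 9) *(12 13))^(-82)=((4 12 13 9))^(-82)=(4 13)(9 12)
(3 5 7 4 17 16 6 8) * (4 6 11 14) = (3 5 7 6 8)(4 17 16 11 14) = [0, 1, 2, 5, 17, 7, 8, 6, 3, 9, 10, 14, 12, 13, 4, 15, 11, 16]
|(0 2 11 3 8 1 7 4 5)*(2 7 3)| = 12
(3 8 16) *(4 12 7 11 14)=(3 8 16)(4 12 7 11 14)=[0, 1, 2, 8, 12, 5, 6, 11, 16, 9, 10, 14, 7, 13, 4, 15, 3]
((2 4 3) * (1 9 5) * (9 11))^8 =(11)(2 3 4)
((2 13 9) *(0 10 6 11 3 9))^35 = (0 11 2 10 3 13 6 9)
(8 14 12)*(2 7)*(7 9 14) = (2 9 14 12 8 7) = [0, 1, 9, 3, 4, 5, 6, 2, 7, 14, 10, 11, 8, 13, 12]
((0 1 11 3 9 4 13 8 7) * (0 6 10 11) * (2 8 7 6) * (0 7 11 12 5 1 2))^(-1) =(0 7 1 5 12 10 6 8 2)(3 11 13 4 9)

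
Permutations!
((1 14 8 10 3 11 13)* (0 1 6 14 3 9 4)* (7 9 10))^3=(0 11 14 9 1 13 8 4 3 6 7)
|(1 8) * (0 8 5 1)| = |(0 8)(1 5)| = 2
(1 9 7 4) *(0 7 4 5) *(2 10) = (0 7 5)(1 9 4)(2 10) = [7, 9, 10, 3, 1, 0, 6, 5, 8, 4, 2]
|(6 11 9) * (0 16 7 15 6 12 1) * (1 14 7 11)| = 10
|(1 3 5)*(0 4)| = 6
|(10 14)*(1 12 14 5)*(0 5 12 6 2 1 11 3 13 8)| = |(0 5 11 3 13 8)(1 6 2)(10 12 14)| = 6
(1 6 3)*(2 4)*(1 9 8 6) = [0, 1, 4, 9, 2, 5, 3, 7, 6, 8] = (2 4)(3 9 8 6)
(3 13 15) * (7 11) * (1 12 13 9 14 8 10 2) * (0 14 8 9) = (0 14 9 8 10 2 1 12 13 15 3)(7 11) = [14, 12, 1, 0, 4, 5, 6, 11, 10, 8, 2, 7, 13, 15, 9, 3]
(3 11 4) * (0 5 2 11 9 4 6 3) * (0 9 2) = (0 5)(2 11 6 3)(4 9) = [5, 1, 11, 2, 9, 0, 3, 7, 8, 4, 10, 6]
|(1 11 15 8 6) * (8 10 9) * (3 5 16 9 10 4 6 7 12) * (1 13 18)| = |(1 11 15 4 6 13 18)(3 5 16 9 8 7 12)| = 7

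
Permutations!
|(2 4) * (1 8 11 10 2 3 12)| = 8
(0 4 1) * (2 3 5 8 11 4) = [2, 0, 3, 5, 1, 8, 6, 7, 11, 9, 10, 4] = (0 2 3 5 8 11 4 1)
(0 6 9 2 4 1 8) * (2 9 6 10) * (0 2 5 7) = (0 10 5 7)(1 8 2 4) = [10, 8, 4, 3, 1, 7, 6, 0, 2, 9, 5]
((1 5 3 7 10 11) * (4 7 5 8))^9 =(1 7)(3 5)(4 11)(8 10)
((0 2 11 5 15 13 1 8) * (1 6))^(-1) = (0 8 1 6 13 15 5 11 2)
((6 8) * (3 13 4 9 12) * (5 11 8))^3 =(3 9 13 12 4)(5 6 8 11) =((3 13 4 9 12)(5 11 8 6))^3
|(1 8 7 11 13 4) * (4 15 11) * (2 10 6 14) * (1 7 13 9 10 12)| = 22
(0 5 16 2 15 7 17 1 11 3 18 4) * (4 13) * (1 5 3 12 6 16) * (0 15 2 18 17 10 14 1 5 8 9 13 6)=(0 3 17 8 9 13 4 15 7 10 14 1 11 12)(6 16 18)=[3, 11, 2, 17, 15, 5, 16, 10, 9, 13, 14, 12, 0, 4, 1, 7, 18, 8, 6]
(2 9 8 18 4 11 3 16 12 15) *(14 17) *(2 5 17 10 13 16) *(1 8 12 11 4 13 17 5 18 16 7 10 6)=(1 8 16 11 3 2 9 12 15 18 13 7 10 17 14 6)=[0, 8, 9, 2, 4, 5, 1, 10, 16, 12, 17, 3, 15, 7, 6, 18, 11, 14, 13]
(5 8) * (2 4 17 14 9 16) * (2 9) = (2 4 17 14)(5 8)(9 16) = [0, 1, 4, 3, 17, 8, 6, 7, 5, 16, 10, 11, 12, 13, 2, 15, 9, 14]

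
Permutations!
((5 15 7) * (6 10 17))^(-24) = ((5 15 7)(6 10 17))^(-24) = (17)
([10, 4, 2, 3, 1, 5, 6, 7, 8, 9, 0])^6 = [0, 1, 2, 3, 4, 5, 6, 7, 8, 9, 10]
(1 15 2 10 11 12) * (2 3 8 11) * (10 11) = (1 15 3 8 10 2 11 12) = [0, 15, 11, 8, 4, 5, 6, 7, 10, 9, 2, 12, 1, 13, 14, 3]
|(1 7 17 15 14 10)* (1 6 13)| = 8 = |(1 7 17 15 14 10 6 13)|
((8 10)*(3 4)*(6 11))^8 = (11)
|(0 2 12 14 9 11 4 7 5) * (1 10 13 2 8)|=|(0 8 1 10 13 2 12 14 9 11 4 7 5)|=13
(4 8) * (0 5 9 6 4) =(0 5 9 6 4 8) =[5, 1, 2, 3, 8, 9, 4, 7, 0, 6]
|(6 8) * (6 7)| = 3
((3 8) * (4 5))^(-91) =((3 8)(4 5))^(-91) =(3 8)(4 5)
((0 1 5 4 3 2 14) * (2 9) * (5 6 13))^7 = ((0 1 6 13 5 4 3 9 2 14))^7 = (0 9 5 1 2 4 6 14 3 13)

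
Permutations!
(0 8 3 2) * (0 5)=(0 8 3 2 5)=[8, 1, 5, 2, 4, 0, 6, 7, 3]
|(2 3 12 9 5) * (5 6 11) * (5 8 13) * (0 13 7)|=|(0 13 5 2 3 12 9 6 11 8 7)|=11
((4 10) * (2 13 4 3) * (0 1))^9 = (0 1)(2 3 10 4 13)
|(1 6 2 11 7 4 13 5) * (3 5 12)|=|(1 6 2 11 7 4 13 12 3 5)|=10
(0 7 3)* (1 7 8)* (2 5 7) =(0 8 1 2 5 7 3) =[8, 2, 5, 0, 4, 7, 6, 3, 1]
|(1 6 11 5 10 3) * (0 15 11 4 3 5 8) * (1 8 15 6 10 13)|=20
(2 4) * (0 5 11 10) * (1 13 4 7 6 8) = (0 5 11 10)(1 13 4 2 7 6 8) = [5, 13, 7, 3, 2, 11, 8, 6, 1, 9, 0, 10, 12, 4]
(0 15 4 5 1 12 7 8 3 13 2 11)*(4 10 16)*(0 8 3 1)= [15, 12, 11, 13, 5, 0, 6, 3, 1, 9, 16, 8, 7, 2, 14, 10, 4]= (0 15 10 16 4 5)(1 12 7 3 13 2 11 8)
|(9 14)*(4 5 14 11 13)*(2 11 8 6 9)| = 6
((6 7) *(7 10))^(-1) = (6 7 10)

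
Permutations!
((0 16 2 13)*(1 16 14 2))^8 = (16)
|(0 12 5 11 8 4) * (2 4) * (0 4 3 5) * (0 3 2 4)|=7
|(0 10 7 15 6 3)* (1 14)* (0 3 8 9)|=14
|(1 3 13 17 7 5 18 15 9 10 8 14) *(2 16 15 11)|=|(1 3 13 17 7 5 18 11 2 16 15 9 10 8 14)|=15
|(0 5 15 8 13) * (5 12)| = |(0 12 5 15 8 13)| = 6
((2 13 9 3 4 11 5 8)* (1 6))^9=((1 6)(2 13 9 3 4 11 5 8))^9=(1 6)(2 13 9 3 4 11 5 8)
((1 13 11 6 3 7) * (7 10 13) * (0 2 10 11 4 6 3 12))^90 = (0 12 6 4 13 10 2)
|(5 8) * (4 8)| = |(4 8 5)| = 3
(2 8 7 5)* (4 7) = (2 8 4 7 5) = [0, 1, 8, 3, 7, 2, 6, 5, 4]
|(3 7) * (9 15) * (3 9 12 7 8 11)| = |(3 8 11)(7 9 15 12)| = 12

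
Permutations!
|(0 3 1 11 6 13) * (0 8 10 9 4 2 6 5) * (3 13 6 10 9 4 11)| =|(0 13 8 9 11 5)(1 3)(2 10 4)| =6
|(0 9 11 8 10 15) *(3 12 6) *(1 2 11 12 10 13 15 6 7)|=30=|(0 9 12 7 1 2 11 8 13 15)(3 10 6)|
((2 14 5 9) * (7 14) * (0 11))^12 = (2 14 9 7 5)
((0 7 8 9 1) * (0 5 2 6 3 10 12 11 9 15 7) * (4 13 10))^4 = ((1 5 2 6 3 4 13 10 12 11 9)(7 8 15))^4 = (1 3 12 5 4 11 2 13 9 6 10)(7 8 15)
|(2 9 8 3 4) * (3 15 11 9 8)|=|(2 8 15 11 9 3 4)|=7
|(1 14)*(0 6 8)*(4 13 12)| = 6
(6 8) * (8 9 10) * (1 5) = (1 5)(6 9 10 8) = [0, 5, 2, 3, 4, 1, 9, 7, 6, 10, 8]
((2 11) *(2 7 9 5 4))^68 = (2 7 5)(4 11 9)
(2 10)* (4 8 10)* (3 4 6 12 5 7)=(2 6 12 5 7 3 4 8 10)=[0, 1, 6, 4, 8, 7, 12, 3, 10, 9, 2, 11, 5]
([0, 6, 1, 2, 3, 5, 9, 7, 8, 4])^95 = [0, 2, 3, 4, 9, 5, 1, 7, 8, 6]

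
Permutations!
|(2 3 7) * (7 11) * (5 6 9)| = 12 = |(2 3 11 7)(5 6 9)|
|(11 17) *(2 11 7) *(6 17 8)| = 6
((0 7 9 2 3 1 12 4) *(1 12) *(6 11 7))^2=(0 11 9 3 4 6 7 2 12)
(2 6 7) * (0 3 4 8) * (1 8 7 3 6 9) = (0 6 3 4 7 2 9 1 8) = [6, 8, 9, 4, 7, 5, 3, 2, 0, 1]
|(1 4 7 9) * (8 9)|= 5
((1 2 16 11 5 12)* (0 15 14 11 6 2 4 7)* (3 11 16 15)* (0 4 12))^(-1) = ((0 3 11 5)(1 12)(2 15 14 16 6)(4 7))^(-1) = (0 5 11 3)(1 12)(2 6 16 14 15)(4 7)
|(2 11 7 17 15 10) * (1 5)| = 6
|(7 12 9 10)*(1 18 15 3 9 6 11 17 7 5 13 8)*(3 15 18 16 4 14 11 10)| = |(18)(1 16 4 14 11 17 7 12 6 10 5 13 8)(3 9)| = 26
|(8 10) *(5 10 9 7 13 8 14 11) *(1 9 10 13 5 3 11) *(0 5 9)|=|(0 5 13 8 10 14 1)(3 11)(7 9)|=14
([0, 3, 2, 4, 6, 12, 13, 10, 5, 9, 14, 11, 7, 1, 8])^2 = [0, 4, 2, 6, 13, 7, 1, 14, 12, 9, 8, 11, 10, 3, 5]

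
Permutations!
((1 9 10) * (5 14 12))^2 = (1 10 9)(5 12 14)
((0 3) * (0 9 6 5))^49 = (0 5 6 9 3)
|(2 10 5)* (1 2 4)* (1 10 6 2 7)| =6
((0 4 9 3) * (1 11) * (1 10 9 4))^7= (0 1 11 10 9 3)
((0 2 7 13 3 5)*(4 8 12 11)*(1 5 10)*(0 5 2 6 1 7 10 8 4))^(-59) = (0 3 2 11 13 1 12 7 6 8 10) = ((0 6 1 2 10 7 13 3 8 12 11))^(-59)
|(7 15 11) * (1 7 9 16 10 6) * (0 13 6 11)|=12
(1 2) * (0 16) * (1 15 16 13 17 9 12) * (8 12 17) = [13, 2, 15, 3, 4, 5, 6, 7, 12, 17, 10, 11, 1, 8, 14, 16, 0, 9] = (0 13 8 12 1 2 15 16)(9 17)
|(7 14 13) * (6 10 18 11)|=12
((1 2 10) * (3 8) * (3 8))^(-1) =((1 2 10))^(-1) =(1 10 2)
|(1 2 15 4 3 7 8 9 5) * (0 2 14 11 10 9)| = |(0 2 15 4 3 7 8)(1 14 11 10 9 5)| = 42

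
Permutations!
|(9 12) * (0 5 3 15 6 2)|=6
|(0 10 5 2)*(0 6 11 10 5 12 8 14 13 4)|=11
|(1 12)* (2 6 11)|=6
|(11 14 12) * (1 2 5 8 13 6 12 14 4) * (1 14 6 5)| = 30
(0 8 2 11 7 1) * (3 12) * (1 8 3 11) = [3, 0, 1, 12, 4, 5, 6, 8, 2, 9, 10, 7, 11] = (0 3 12 11 7 8 2 1)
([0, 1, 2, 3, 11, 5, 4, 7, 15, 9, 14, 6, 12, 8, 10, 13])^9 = (15)(10 14)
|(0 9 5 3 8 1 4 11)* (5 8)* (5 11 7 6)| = |(0 9 8 1 4 7 6 5 3 11)| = 10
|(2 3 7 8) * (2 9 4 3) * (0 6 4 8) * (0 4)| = |(0 6)(3 7 4)(8 9)| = 6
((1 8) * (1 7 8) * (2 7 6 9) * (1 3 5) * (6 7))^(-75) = ((1 3 5)(2 6 9)(7 8))^(-75) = (9)(7 8)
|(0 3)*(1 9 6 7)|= 4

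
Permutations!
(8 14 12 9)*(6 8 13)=[0, 1, 2, 3, 4, 5, 8, 7, 14, 13, 10, 11, 9, 6, 12]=(6 8 14 12 9 13)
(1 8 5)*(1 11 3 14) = (1 8 5 11 3 14) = [0, 8, 2, 14, 4, 11, 6, 7, 5, 9, 10, 3, 12, 13, 1]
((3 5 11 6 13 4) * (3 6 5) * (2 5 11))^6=(13)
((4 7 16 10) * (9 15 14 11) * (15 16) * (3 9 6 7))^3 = ((3 9 16 10 4)(6 7 15 14 11))^3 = (3 10 9 4 16)(6 14 7 11 15)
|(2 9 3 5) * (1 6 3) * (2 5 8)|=6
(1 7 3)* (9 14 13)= (1 7 3)(9 14 13)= [0, 7, 2, 1, 4, 5, 6, 3, 8, 14, 10, 11, 12, 9, 13]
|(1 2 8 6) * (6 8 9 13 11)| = |(1 2 9 13 11 6)| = 6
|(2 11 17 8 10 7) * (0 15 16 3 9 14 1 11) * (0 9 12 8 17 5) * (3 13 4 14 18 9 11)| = |(0 15 16 13 4 14 1 3 12 8 10 7 2 11 5)(9 18)| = 30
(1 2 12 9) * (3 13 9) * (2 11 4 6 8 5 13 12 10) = [0, 11, 10, 12, 6, 13, 8, 7, 5, 1, 2, 4, 3, 9] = (1 11 4 6 8 5 13 9)(2 10)(3 12)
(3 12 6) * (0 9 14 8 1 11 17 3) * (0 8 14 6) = [9, 11, 2, 12, 4, 5, 8, 7, 1, 6, 10, 17, 0, 13, 14, 15, 16, 3] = (0 9 6 8 1 11 17 3 12)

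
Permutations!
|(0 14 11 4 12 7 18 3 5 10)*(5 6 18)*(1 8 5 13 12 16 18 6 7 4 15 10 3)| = |(0 14 11 15 10)(1 8 5 3 7 13 12 4 16 18)| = 10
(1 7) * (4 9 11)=(1 7)(4 9 11)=[0, 7, 2, 3, 9, 5, 6, 1, 8, 11, 10, 4]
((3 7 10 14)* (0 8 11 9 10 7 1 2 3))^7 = (0 8 11 9 10 14)(1 2 3)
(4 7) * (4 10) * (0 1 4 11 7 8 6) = [1, 4, 2, 3, 8, 5, 0, 10, 6, 9, 11, 7] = (0 1 4 8 6)(7 10 11)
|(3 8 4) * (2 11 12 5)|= 12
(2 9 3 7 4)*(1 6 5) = [0, 6, 9, 7, 2, 1, 5, 4, 8, 3] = (1 6 5)(2 9 3 7 4)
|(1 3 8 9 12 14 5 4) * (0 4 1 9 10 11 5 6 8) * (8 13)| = |(0 4 9 12 14 6 13 8 10 11 5 1 3)| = 13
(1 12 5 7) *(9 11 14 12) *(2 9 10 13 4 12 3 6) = (1 10 13 4 12 5 7)(2 9 11 14 3 6) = [0, 10, 9, 6, 12, 7, 2, 1, 8, 11, 13, 14, 5, 4, 3]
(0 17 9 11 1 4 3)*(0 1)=[17, 4, 2, 1, 3, 5, 6, 7, 8, 11, 10, 0, 12, 13, 14, 15, 16, 9]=(0 17 9 11)(1 4 3)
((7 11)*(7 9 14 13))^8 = ((7 11 9 14 13))^8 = (7 14 11 13 9)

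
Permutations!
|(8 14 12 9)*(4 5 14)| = |(4 5 14 12 9 8)| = 6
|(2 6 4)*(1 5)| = 6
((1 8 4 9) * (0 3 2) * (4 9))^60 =((0 3 2)(1 8 9))^60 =(9)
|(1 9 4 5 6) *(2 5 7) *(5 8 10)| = 9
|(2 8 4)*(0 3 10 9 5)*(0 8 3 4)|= 8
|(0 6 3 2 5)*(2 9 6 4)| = |(0 4 2 5)(3 9 6)| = 12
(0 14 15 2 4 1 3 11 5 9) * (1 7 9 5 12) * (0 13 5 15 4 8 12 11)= [14, 3, 8, 0, 7, 15, 6, 9, 12, 13, 10, 11, 1, 5, 4, 2]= (0 14 4 7 9 13 5 15 2 8 12 1 3)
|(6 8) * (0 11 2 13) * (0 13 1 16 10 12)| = 14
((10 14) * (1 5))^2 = (14)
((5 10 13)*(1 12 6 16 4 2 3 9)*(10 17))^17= ((1 12 6 16 4 2 3 9)(5 17 10 13))^17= (1 12 6 16 4 2 3 9)(5 17 10 13)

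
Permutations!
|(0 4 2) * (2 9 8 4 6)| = |(0 6 2)(4 9 8)| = 3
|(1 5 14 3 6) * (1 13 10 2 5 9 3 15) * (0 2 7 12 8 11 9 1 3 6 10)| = |(0 2 5 14 15 3 10 7 12 8 11 9 6 13)| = 14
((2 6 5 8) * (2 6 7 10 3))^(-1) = (2 3 10 7)(5 6 8)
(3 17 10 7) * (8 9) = (3 17 10 7)(8 9) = [0, 1, 2, 17, 4, 5, 6, 3, 9, 8, 7, 11, 12, 13, 14, 15, 16, 10]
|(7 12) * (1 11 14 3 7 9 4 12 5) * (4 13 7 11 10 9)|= |(1 10 9 13 7 5)(3 11 14)(4 12)|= 6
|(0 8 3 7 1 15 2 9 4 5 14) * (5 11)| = 12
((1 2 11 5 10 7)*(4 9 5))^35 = ((1 2 11 4 9 5 10 7))^35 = (1 4 10 2 9 7 11 5)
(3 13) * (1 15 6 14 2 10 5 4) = (1 15 6 14 2 10 5 4)(3 13) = [0, 15, 10, 13, 1, 4, 14, 7, 8, 9, 5, 11, 12, 3, 2, 6]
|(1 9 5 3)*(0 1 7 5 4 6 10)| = 6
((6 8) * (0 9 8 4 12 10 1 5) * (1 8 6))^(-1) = ((0 9 6 4 12 10 8 1 5))^(-1) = (0 5 1 8 10 12 4 6 9)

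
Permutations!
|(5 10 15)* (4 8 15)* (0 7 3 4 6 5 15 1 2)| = 21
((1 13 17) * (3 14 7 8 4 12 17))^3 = (1 14 4)(3 8 17)(7 12 13)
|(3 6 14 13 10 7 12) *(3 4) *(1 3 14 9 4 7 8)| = 18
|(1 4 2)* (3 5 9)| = 3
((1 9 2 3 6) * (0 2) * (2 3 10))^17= (0 6 9 3 1)(2 10)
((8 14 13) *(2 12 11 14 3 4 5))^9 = (14)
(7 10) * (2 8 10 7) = (2 8 10) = [0, 1, 8, 3, 4, 5, 6, 7, 10, 9, 2]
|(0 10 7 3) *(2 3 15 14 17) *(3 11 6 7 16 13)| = 35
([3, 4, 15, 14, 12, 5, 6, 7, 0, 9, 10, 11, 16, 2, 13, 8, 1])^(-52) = (16)(0 2 3 15 14 8 13)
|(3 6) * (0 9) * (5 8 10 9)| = 10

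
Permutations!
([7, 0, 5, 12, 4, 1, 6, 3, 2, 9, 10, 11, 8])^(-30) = [3, 7, 1, 8, 4, 0, 6, 12, 5, 9, 10, 11, 2]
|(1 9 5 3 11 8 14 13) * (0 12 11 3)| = 9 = |(0 12 11 8 14 13 1 9 5)|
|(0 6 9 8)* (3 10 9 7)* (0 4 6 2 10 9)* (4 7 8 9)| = |(0 2 10)(3 4 6 8 7)| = 15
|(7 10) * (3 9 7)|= 4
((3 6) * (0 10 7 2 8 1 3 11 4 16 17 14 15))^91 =(0 6)(1 14)(2 16)(3 15)(4 7)(8 17)(10 11) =((0 10 7 2 8 1 3 6 11 4 16 17 14 15))^91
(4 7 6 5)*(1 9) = (1 9)(4 7 6 5) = [0, 9, 2, 3, 7, 4, 5, 6, 8, 1]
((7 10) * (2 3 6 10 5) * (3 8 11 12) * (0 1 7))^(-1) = ((0 1 7 5 2 8 11 12 3 6 10))^(-1) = (0 10 6 3 12 11 8 2 5 7 1)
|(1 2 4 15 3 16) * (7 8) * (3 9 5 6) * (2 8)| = |(1 8 7 2 4 15 9 5 6 3 16)| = 11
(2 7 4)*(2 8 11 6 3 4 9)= (2 7 9)(3 4 8 11 6)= [0, 1, 7, 4, 8, 5, 3, 9, 11, 2, 10, 6]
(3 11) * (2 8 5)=(2 8 5)(3 11)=[0, 1, 8, 11, 4, 2, 6, 7, 5, 9, 10, 3]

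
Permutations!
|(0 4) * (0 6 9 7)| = 5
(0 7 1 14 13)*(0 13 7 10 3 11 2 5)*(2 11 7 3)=(0 10 2 5)(1 14 3 7)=[10, 14, 5, 7, 4, 0, 6, 1, 8, 9, 2, 11, 12, 13, 3]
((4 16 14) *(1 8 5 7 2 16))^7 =((1 8 5 7 2 16 14 4))^7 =(1 4 14 16 2 7 5 8)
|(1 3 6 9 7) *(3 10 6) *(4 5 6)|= |(1 10 4 5 6 9 7)|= 7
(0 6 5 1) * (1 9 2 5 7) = [6, 0, 5, 3, 4, 9, 7, 1, 8, 2] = (0 6 7 1)(2 5 9)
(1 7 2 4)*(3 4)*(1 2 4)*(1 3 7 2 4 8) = (1 2 7 8) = [0, 2, 7, 3, 4, 5, 6, 8, 1]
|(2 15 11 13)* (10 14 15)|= 6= |(2 10 14 15 11 13)|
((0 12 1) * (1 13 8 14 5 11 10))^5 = (0 5 12 11 13 10 8 1 14)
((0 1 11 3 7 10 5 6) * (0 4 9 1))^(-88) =(1 3 10 6 9 11 7 5 4)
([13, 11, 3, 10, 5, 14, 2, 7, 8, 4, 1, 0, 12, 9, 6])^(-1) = [11, 10, 6, 2, 9, 4, 14, 7, 8, 13, 3, 1, 12, 0, 5]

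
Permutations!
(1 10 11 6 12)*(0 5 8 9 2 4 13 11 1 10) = (0 5 8 9 2 4 13 11 6 12 10 1) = [5, 0, 4, 3, 13, 8, 12, 7, 9, 2, 1, 6, 10, 11]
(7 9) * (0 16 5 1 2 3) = (0 16 5 1 2 3)(7 9) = [16, 2, 3, 0, 4, 1, 6, 9, 8, 7, 10, 11, 12, 13, 14, 15, 5]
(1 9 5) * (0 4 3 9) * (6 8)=[4, 0, 2, 9, 3, 1, 8, 7, 6, 5]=(0 4 3 9 5 1)(6 8)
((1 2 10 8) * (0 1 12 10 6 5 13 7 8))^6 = ((0 1 2 6 5 13 7 8 12 10))^6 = (0 7 2 12 5)(1 8 6 10 13)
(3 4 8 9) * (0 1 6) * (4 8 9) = (0 1 6)(3 8 4 9) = [1, 6, 2, 8, 9, 5, 0, 7, 4, 3]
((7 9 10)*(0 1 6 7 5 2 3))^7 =((0 1 6 7 9 10 5 2 3))^7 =(0 2 10 7 1 3 5 9 6)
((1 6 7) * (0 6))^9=((0 6 7 1))^9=(0 6 7 1)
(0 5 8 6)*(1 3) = (0 5 8 6)(1 3) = [5, 3, 2, 1, 4, 8, 0, 7, 6]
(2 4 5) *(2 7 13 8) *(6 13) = (2 4 5 7 6 13 8) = [0, 1, 4, 3, 5, 7, 13, 6, 2, 9, 10, 11, 12, 8]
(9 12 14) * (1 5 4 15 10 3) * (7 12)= (1 5 4 15 10 3)(7 12 14 9)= [0, 5, 2, 1, 15, 4, 6, 12, 8, 7, 3, 11, 14, 13, 9, 10]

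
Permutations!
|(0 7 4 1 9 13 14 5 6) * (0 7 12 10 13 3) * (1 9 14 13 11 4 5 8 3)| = 30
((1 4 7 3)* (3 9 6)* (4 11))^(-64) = ((1 11 4 7 9 6 3))^(-64) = (1 3 6 9 7 4 11)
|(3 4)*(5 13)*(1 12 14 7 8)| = 10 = |(1 12 14 7 8)(3 4)(5 13)|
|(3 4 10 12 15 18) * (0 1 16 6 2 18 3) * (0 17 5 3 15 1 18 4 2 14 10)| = 42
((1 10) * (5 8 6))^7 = (1 10)(5 8 6)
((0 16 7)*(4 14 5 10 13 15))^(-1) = ((0 16 7)(4 14 5 10 13 15))^(-1) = (0 7 16)(4 15 13 10 5 14)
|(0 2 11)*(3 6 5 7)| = 12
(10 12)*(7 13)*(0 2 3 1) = [2, 0, 3, 1, 4, 5, 6, 13, 8, 9, 12, 11, 10, 7] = (0 2 3 1)(7 13)(10 12)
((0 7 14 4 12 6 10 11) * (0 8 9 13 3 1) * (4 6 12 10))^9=((0 7 14 6 4 10 11 8 9 13 3 1))^9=(0 13 11 6)(1 9 10 14)(3 8 4 7)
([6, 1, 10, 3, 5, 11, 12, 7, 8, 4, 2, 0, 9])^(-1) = (0 11 5 4 9 12 6)(2 10)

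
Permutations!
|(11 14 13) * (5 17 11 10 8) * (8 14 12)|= |(5 17 11 12 8)(10 14 13)|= 15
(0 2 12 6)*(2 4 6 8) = (0 4 6)(2 12 8) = [4, 1, 12, 3, 6, 5, 0, 7, 2, 9, 10, 11, 8]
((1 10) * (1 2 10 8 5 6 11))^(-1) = (1 11 6 5 8)(2 10)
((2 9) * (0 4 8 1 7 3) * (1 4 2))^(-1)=((0 2 9 1 7 3)(4 8))^(-1)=(0 3 7 1 9 2)(4 8)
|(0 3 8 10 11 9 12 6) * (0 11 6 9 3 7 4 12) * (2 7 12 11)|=|(0 12 9)(2 7 4 11 3 8 10 6)|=24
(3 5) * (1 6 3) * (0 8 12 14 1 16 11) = [8, 6, 2, 5, 4, 16, 3, 7, 12, 9, 10, 0, 14, 13, 1, 15, 11] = (0 8 12 14 1 6 3 5 16 11)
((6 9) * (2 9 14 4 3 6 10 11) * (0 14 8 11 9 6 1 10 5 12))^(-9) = (14)(2 11 8 6)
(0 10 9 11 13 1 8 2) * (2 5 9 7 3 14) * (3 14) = (0 10 7 14 2)(1 8 5 9 11 13) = [10, 8, 0, 3, 4, 9, 6, 14, 5, 11, 7, 13, 12, 1, 2]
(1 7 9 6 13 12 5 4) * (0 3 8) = [3, 7, 2, 8, 1, 4, 13, 9, 0, 6, 10, 11, 5, 12] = (0 3 8)(1 7 9 6 13 12 5 4)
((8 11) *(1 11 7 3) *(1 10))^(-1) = (1 10 3 7 8 11)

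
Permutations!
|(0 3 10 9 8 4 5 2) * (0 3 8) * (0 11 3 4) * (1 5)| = |(0 8)(1 5 2 4)(3 10 9 11)| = 4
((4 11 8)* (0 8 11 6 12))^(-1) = ((0 8 4 6 12))^(-1) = (0 12 6 4 8)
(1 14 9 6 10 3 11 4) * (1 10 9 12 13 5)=(1 14 12 13 5)(3 11 4 10)(6 9)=[0, 14, 2, 11, 10, 1, 9, 7, 8, 6, 3, 4, 13, 5, 12]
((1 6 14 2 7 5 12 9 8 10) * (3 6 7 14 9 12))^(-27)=((1 7 5 3 6 9 8 10)(2 14))^(-27)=(1 9 5 10 6 7 8 3)(2 14)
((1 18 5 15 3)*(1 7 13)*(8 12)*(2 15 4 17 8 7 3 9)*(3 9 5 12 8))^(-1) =(1 13 7 12 18)(2 9 3 17 4 5 15)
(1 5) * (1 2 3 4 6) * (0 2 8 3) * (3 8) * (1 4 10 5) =(0 2)(3 10 5)(4 6) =[2, 1, 0, 10, 6, 3, 4, 7, 8, 9, 5]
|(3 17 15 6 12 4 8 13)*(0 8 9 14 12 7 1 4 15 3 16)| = |(0 8 13 16)(1 4 9 14 12 15 6 7)(3 17)| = 8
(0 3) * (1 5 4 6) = (0 3)(1 5 4 6) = [3, 5, 2, 0, 6, 4, 1]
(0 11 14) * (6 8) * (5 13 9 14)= (0 11 5 13 9 14)(6 8)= [11, 1, 2, 3, 4, 13, 8, 7, 6, 14, 10, 5, 12, 9, 0]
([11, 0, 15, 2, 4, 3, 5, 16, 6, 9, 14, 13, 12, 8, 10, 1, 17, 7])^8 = [15, 2, 5, 6, 4, 8, 13, 17, 11, 9, 10, 1, 12, 0, 14, 3, 7, 16]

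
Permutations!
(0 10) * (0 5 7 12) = (0 10 5 7 12) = [10, 1, 2, 3, 4, 7, 6, 12, 8, 9, 5, 11, 0]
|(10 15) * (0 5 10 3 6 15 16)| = 12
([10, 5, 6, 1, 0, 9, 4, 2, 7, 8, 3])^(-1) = (0 4 6 2 7 8 9 5 1 3 10)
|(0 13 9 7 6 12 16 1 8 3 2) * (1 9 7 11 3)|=10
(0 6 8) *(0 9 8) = (0 6)(8 9) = [6, 1, 2, 3, 4, 5, 0, 7, 9, 8]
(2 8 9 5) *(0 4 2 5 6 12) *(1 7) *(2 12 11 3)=(0 4 12)(1 7)(2 8 9 6 11 3)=[4, 7, 8, 2, 12, 5, 11, 1, 9, 6, 10, 3, 0]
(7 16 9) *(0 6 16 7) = (0 6 16 9) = [6, 1, 2, 3, 4, 5, 16, 7, 8, 0, 10, 11, 12, 13, 14, 15, 9]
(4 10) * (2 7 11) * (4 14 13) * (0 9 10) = (0 9 10 14 13 4)(2 7 11) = [9, 1, 7, 3, 0, 5, 6, 11, 8, 10, 14, 2, 12, 4, 13]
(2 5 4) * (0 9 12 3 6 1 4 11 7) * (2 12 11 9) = [2, 4, 5, 6, 12, 9, 1, 0, 8, 11, 10, 7, 3] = (0 2 5 9 11 7)(1 4 12 3 6)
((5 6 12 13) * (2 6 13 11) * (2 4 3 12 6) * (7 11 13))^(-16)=(3 11 5 12 4 7 13)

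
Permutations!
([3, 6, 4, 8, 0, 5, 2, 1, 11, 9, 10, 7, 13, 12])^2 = [8, 2, 0, 11, 3, 5, 4, 6, 7, 9, 10, 1, 12, 13]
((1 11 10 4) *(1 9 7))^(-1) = (1 7 9 4 10 11)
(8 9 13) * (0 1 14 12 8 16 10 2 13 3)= (0 1 14 12 8 9 3)(2 13 16 10)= [1, 14, 13, 0, 4, 5, 6, 7, 9, 3, 2, 11, 8, 16, 12, 15, 10]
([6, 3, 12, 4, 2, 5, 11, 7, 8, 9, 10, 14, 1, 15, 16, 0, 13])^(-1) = [15, 12, 4, 1, 3, 5, 0, 7, 8, 9, 10, 6, 2, 16, 11, 13, 14]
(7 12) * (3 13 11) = [0, 1, 2, 13, 4, 5, 6, 12, 8, 9, 10, 3, 7, 11] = (3 13 11)(7 12)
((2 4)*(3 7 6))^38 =((2 4)(3 7 6))^38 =(3 6 7)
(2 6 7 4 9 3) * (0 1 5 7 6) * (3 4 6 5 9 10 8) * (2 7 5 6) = (0 1 9 4 10 8 3 7 2) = [1, 9, 0, 7, 10, 5, 6, 2, 3, 4, 8]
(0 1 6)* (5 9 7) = [1, 6, 2, 3, 4, 9, 0, 5, 8, 7] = (0 1 6)(5 9 7)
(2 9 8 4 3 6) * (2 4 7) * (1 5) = (1 5)(2 9 8 7)(3 6 4) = [0, 5, 9, 6, 3, 1, 4, 2, 7, 8]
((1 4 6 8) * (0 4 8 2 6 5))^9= ((0 4 5)(1 8)(2 6))^9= (1 8)(2 6)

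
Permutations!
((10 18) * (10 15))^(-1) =((10 18 15))^(-1) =(10 15 18)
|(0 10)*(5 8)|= 2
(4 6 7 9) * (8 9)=(4 6 7 8 9)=[0, 1, 2, 3, 6, 5, 7, 8, 9, 4]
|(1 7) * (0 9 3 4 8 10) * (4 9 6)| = 10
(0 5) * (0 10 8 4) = [5, 1, 2, 3, 0, 10, 6, 7, 4, 9, 8] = (0 5 10 8 4)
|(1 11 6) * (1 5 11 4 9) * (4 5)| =6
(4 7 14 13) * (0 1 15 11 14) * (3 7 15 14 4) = (0 1 14 13 3 7)(4 15 11) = [1, 14, 2, 7, 15, 5, 6, 0, 8, 9, 10, 4, 12, 3, 13, 11]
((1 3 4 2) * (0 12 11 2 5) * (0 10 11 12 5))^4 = ((12)(0 5 10 11 2 1 3 4))^4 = (12)(0 2)(1 5)(3 10)(4 11)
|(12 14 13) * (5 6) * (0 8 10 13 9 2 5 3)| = 11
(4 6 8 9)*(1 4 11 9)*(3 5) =(1 4 6 8)(3 5)(9 11) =[0, 4, 2, 5, 6, 3, 8, 7, 1, 11, 10, 9]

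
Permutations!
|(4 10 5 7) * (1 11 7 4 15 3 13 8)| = 21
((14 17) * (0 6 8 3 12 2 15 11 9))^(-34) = (17)(0 8 12 15 9 6 3 2 11) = ((0 6 8 3 12 2 15 11 9)(14 17))^(-34)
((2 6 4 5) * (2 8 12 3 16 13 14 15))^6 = ((2 6 4 5 8 12 3 16 13 14 15))^6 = (2 3 6 16 4 13 5 14 8 15 12)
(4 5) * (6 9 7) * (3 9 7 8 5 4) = (3 9 8 5)(6 7) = [0, 1, 2, 9, 4, 3, 7, 6, 5, 8]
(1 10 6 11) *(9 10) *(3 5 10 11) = (1 9 11)(3 5 10 6) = [0, 9, 2, 5, 4, 10, 3, 7, 8, 11, 6, 1]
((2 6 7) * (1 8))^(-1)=(1 8)(2 7 6)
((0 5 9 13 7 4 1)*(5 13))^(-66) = ((0 13 7 4 1)(5 9))^(-66) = (0 1 4 7 13)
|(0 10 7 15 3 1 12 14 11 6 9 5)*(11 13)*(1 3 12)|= |(0 10 7 15 12 14 13 11 6 9 5)|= 11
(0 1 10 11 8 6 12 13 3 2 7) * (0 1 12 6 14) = (0 12 13 3 2 7 1 10 11 8 14) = [12, 10, 7, 2, 4, 5, 6, 1, 14, 9, 11, 8, 13, 3, 0]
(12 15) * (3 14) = [0, 1, 2, 14, 4, 5, 6, 7, 8, 9, 10, 11, 15, 13, 3, 12] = (3 14)(12 15)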